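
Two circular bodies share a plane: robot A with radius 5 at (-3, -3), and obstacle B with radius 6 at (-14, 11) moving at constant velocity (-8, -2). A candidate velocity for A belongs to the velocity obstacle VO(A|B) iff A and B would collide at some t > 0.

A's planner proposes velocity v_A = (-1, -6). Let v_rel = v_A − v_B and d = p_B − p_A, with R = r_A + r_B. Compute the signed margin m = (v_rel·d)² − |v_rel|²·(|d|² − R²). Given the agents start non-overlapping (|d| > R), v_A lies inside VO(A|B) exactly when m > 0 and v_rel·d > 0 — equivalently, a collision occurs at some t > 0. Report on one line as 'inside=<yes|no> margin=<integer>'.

d = (-11, 14),  |d|² = 317;  R = 5+6 = 11,  c = 317−11² = 196
v_rel = (7, -4),  |v_rel|² = 65;  v_rel·d = (7)·(-11) + (-4)·(14) = -133
65·t² + 266·t + 196 = 0  ⇒  m = (-133)² − 65·196 = 4949
m = 4949 > 0,  v_rel·d = -133 < 0  ⇒  outside

inside=no margin=4949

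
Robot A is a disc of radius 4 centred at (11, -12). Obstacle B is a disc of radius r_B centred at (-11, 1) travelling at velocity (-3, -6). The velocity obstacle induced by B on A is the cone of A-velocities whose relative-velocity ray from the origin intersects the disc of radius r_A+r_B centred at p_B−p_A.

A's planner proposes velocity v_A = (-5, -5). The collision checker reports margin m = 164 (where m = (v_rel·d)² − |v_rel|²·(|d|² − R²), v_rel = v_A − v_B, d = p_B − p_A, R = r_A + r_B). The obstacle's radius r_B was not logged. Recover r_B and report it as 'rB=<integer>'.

m = 164
d = (-22, 13);  v_rel = (-2, 1),  |v_rel|² = 5
v_rel×d = (-2)·(13) − (1)·(-22) = -4
since m = R²·5 − (-4)²:  R² = (16 + 164) / 5 = 36
R = √36 = 6  ⇒  r_B = 6 − 4 = 2

rB=2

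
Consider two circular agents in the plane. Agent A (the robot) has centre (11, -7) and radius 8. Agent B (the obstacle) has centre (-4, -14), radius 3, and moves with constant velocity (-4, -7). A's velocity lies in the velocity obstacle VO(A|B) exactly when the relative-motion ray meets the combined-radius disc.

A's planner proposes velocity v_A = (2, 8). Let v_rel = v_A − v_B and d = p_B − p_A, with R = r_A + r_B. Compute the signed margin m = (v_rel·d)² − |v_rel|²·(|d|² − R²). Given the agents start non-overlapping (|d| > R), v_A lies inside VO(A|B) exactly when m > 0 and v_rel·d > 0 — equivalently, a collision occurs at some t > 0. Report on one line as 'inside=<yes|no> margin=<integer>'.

d = (-15, -7),  |d|² = 274;  R = 8+3 = 11,  c = 274−11² = 153
v_rel = (6, 15),  |v_rel|² = 261;  v_rel·d = (6)·(-15) + (15)·(-7) = -195
261·t² + 390·t + 153 = 0  ⇒  m = (-195)² − 261·153 = -1908
m = -1908 < 0,  v_rel·d = -195 < 0  ⇒  outside

inside=no margin=-1908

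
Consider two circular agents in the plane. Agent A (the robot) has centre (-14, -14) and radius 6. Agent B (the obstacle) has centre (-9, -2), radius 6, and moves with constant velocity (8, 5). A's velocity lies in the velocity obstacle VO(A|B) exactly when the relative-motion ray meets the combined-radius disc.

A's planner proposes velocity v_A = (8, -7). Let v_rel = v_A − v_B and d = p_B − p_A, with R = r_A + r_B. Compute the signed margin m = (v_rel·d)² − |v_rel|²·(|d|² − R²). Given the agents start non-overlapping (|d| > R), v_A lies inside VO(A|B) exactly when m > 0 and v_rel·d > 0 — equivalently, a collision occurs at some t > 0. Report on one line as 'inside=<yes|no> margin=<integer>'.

d = (5, 12),  |d|² = 169;  R = 6+6 = 12,  c = 169−12² = 25
v_rel = (0, -12),  |v_rel|² = 144;  v_rel·d = (0)·(5) + (-12)·(12) = -144
144·t² + 288·t + 25 = 0  ⇒  m = (-144)² − 144·25 = 17136
m = 17136 > 0,  v_rel·d = -144 < 0  ⇒  outside

inside=no margin=17136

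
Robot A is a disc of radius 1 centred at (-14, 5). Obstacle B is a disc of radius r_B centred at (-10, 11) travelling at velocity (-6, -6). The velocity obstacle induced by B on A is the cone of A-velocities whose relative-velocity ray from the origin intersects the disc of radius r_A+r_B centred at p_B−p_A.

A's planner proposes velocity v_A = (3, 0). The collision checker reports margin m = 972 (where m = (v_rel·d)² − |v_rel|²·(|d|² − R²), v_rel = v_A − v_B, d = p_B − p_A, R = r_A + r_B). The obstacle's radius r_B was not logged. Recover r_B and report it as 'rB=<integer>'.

m = 972
d = (4, 6);  v_rel = (9, 6),  |v_rel|² = 117
v_rel×d = (9)·(6) − (6)·(4) = 30
since m = R²·117 − 30²:  R² = (900 + 972) / 117 = 16
R = √16 = 4  ⇒  r_B = 4 − 1 = 3

rB=3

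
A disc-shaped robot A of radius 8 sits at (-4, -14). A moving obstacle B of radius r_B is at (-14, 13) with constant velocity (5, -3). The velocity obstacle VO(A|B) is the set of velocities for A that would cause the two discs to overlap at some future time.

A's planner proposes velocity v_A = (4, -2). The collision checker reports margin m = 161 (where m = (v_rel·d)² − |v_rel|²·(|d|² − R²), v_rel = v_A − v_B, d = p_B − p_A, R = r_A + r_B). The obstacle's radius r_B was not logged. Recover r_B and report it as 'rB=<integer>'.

m = 161
d = (-10, 27);  v_rel = (-1, 1),  |v_rel|² = 2
v_rel×d = (-1)·(27) − (1)·(-10) = -17
since m = R²·2 − (-17)²:  R² = (289 + 161) / 2 = 225
R = √225 = 15  ⇒  r_B = 15 − 8 = 7

rB=7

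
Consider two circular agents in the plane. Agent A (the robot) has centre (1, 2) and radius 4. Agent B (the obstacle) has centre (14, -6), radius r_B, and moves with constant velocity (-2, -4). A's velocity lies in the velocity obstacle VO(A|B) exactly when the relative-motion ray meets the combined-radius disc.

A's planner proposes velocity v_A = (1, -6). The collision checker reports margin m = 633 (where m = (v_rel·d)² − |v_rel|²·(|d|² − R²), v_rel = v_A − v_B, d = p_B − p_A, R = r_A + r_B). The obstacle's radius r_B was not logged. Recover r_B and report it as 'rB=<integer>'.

m = 633
d = (13, -8);  v_rel = (3, -2),  |v_rel|² = 13
v_rel×d = (3)·(-8) − (-2)·(13) = 2
since m = R²·13 − 2²:  R² = (4 + 633) / 13 = 49
R = √49 = 7  ⇒  r_B = 7 − 4 = 3

rB=3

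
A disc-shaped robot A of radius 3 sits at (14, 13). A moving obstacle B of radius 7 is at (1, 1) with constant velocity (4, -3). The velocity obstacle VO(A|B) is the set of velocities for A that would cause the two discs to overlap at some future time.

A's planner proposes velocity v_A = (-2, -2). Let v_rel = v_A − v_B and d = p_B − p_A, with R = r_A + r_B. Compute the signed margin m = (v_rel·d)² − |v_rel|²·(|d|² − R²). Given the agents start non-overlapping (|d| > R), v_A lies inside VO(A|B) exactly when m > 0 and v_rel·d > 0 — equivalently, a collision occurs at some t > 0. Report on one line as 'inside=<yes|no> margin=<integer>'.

d = (-13, -12),  |d|² = 313;  R = 3+7 = 10,  c = 313−10² = 213
v_rel = (-6, 1),  |v_rel|² = 37;  v_rel·d = (-6)·(-13) + (1)·(-12) = 66
37·t² − 132·t + 213 = 0  ⇒  m = 66² − 37·213 = -3525
m = -3525 < 0,  v_rel·d = 66 > 0  ⇒  outside

inside=no margin=-3525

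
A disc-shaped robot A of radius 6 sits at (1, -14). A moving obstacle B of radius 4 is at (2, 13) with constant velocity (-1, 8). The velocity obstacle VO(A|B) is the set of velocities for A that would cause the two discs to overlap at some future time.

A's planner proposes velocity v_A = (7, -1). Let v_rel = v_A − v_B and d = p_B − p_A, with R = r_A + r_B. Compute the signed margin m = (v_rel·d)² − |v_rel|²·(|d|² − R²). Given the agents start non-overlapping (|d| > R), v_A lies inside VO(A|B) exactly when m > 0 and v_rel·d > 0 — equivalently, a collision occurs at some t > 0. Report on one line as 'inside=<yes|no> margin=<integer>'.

d = (1, 27),  |d|² = 730;  R = 6+4 = 10,  c = 730−10² = 630
v_rel = (8, -9),  |v_rel|² = 145;  v_rel·d = (8)·(1) + (-9)·(27) = -235
145·t² + 470·t + 630 = 0  ⇒  m = (-235)² − 145·630 = -36125
m = -36125 < 0,  v_rel·d = -235 < 0  ⇒  outside

inside=no margin=-36125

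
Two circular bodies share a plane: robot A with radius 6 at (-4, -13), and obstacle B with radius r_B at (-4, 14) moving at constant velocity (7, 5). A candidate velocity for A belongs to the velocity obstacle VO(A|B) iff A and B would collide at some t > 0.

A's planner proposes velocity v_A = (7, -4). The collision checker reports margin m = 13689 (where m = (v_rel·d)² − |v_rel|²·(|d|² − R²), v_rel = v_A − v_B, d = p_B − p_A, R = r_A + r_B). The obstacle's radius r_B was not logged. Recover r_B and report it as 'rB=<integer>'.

m = 13689
d = (0, 27);  v_rel = (0, -9),  |v_rel|² = 81
v_rel×d = (0)·(27) − (-9)·(0) = 0
since m = R²·81 − 0²:  R² = (0 + 13689) / 81 = 169
R = √169 = 13  ⇒  r_B = 13 − 6 = 7

rB=7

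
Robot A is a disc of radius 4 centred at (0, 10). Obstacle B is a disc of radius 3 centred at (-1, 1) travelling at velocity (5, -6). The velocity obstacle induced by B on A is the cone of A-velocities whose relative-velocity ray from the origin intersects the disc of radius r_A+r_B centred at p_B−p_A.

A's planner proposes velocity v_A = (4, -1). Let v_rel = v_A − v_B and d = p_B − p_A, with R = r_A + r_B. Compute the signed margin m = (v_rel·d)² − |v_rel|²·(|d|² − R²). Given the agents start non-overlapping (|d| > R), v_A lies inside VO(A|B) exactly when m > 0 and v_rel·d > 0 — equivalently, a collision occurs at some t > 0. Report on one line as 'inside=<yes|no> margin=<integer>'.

d = (-1, -9),  |d|² = 82;  R = 4+3 = 7,  c = 82−7² = 33
v_rel = (-1, 5),  |v_rel|² = 26;  v_rel·d = (-1)·(-1) + (5)·(-9) = -44
26·t² + 88·t + 33 = 0  ⇒  m = (-44)² − 26·33 = 1078
m = 1078 > 0,  v_rel·d = -44 < 0  ⇒  outside

inside=no margin=1078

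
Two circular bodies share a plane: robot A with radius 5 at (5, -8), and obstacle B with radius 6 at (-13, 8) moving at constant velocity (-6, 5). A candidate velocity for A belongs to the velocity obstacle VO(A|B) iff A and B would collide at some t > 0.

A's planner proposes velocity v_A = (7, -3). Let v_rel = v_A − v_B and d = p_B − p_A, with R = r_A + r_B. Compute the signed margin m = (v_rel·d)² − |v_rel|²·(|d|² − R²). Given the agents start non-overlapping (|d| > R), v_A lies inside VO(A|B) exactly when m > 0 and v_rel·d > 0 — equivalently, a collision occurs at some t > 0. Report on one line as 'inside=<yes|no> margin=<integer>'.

d = (-18, 16),  |d|² = 580;  R = 5+6 = 11,  c = 580−11² = 459
v_rel = (13, -8),  |v_rel|² = 233;  v_rel·d = (13)·(-18) + (-8)·(16) = -362
233·t² + 724·t + 459 = 0  ⇒  m = (-362)² − 233·459 = 24097
m = 24097 > 0,  v_rel·d = -362 < 0  ⇒  outside

inside=no margin=24097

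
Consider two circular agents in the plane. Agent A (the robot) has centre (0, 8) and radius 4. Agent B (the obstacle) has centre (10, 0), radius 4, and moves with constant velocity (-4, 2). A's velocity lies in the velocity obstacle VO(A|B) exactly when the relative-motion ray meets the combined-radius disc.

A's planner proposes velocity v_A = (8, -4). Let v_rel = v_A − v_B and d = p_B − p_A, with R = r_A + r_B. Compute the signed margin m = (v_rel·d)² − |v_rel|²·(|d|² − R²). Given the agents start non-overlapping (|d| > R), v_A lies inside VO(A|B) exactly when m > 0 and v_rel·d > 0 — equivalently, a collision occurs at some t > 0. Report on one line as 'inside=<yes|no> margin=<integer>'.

d = (10, -8),  |d|² = 164;  R = 4+4 = 8,  c = 164−8² = 100
v_rel = (12, -6),  |v_rel|² = 180;  v_rel·d = (12)·(10) + (-6)·(-8) = 168
180·t² − 336·t + 100 = 0  ⇒  m = 168² − 180·100 = 10224
m = 10224 > 0,  v_rel·d = 168 > 0  ⇒  inside

inside=yes margin=10224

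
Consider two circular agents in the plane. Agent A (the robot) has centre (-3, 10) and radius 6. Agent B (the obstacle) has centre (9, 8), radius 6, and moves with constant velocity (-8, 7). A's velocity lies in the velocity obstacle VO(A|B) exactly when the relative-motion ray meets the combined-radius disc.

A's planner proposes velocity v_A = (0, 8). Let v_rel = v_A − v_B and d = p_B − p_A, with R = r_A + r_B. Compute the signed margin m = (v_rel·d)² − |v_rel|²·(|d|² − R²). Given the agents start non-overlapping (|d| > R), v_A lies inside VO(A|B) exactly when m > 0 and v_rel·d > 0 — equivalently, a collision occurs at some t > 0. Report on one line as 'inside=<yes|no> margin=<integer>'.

d = (12, -2),  |d|² = 148;  R = 6+6 = 12,  c = 148−12² = 4
v_rel = (8, 1),  |v_rel|² = 65;  v_rel·d = (8)·(12) + (1)·(-2) = 94
65·t² − 188·t + 4 = 0  ⇒  m = 94² − 65·4 = 8576
m = 8576 > 0,  v_rel·d = 94 > 0  ⇒  inside

inside=yes margin=8576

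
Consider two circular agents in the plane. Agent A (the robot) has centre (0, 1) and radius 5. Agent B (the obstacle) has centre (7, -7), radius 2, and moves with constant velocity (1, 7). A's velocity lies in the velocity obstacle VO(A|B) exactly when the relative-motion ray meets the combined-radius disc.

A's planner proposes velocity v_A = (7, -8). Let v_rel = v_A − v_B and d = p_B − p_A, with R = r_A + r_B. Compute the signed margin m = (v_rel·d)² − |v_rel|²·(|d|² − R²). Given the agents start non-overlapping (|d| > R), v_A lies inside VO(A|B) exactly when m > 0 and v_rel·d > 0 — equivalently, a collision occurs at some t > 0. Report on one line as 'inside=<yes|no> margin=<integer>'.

d = (7, -8),  |d|² = 113;  R = 5+2 = 7,  c = 113−7² = 64
v_rel = (6, -15),  |v_rel|² = 261;  v_rel·d = (6)·(7) + (-15)·(-8) = 162
261·t² − 324·t + 64 = 0  ⇒  m = 162² − 261·64 = 9540
m = 9540 > 0,  v_rel·d = 162 > 0  ⇒  inside

inside=yes margin=9540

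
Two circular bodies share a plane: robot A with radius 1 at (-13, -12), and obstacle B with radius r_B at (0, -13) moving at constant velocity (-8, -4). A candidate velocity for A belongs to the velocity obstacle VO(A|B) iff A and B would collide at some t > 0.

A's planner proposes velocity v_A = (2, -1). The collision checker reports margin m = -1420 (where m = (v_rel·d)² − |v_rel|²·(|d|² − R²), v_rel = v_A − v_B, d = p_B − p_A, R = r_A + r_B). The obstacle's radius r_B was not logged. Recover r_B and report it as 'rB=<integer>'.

m = -1420
d = (13, -1);  v_rel = (10, 3),  |v_rel|² = 109
v_rel×d = (10)·(-1) − (3)·(13) = -49
since m = R²·109 − (-49)²:  R² = (2401 + -1420) / 109 = 9
R = √9 = 3  ⇒  r_B = 3 − 1 = 2

rB=2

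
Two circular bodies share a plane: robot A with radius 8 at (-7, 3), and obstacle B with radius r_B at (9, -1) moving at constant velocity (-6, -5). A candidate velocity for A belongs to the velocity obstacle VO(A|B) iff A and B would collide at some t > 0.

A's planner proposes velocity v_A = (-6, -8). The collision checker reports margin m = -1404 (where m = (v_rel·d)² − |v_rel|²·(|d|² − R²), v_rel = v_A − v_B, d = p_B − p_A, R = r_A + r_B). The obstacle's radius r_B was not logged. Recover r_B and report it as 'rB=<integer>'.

m = -1404
d = (16, -4);  v_rel = (0, -3),  |v_rel|² = 9
v_rel×d = (0)·(-4) − (-3)·(16) = 48
since m = R²·9 − 48²:  R² = (2304 + -1404) / 9 = 100
R = √100 = 10  ⇒  r_B = 10 − 8 = 2

rB=2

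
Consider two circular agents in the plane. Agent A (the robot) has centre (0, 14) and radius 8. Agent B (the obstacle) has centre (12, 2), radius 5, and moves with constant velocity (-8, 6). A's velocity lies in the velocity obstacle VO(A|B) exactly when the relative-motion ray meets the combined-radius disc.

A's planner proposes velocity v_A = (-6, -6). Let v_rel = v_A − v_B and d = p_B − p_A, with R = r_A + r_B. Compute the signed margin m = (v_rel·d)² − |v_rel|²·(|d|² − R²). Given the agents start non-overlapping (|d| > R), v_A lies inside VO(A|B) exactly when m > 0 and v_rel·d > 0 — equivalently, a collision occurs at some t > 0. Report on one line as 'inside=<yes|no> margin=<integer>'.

d = (12, -12),  |d|² = 288;  R = 8+5 = 13,  c = 288−13² = 119
v_rel = (2, -12),  |v_rel|² = 148;  v_rel·d = (2)·(12) + (-12)·(-12) = 168
148·t² − 336·t + 119 = 0  ⇒  m = 168² − 148·119 = 10612
m = 10612 > 0,  v_rel·d = 168 > 0  ⇒  inside

inside=yes margin=10612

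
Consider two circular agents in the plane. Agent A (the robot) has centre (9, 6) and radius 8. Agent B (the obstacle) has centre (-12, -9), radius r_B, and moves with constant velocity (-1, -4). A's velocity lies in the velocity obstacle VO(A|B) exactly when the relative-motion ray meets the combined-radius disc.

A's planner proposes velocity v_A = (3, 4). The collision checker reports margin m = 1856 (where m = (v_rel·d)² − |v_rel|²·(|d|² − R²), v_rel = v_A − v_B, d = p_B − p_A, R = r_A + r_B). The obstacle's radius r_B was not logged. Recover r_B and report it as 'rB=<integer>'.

m = 1856
d = (-21, -15);  v_rel = (4, 8),  |v_rel|² = 80
v_rel×d = (4)·(-15) − (8)·(-21) = 108
since m = R²·80 − 108²:  R² = (11664 + 1856) / 80 = 169
R = √169 = 13  ⇒  r_B = 13 − 8 = 5

rB=5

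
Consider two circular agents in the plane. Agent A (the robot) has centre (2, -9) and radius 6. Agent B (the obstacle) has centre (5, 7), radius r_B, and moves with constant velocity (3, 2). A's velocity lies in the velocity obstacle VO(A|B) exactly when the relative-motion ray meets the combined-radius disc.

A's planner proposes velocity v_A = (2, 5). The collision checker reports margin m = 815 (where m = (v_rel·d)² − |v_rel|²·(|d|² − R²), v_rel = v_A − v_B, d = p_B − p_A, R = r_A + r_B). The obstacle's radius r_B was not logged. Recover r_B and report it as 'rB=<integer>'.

m = 815
d = (3, 16);  v_rel = (-1, 3),  |v_rel|² = 10
v_rel×d = (-1)·(16) − (3)·(3) = -25
since m = R²·10 − (-25)²:  R² = (625 + 815) / 10 = 144
R = √144 = 12  ⇒  r_B = 12 − 6 = 6

rB=6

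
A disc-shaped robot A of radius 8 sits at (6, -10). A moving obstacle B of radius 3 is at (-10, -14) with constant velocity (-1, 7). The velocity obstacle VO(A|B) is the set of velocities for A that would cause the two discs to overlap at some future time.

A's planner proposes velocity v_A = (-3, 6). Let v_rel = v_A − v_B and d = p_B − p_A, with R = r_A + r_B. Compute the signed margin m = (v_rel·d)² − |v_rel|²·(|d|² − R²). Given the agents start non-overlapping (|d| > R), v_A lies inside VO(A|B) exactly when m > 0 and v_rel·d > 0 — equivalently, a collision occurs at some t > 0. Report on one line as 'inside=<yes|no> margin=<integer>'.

d = (-16, -4),  |d|² = 272;  R = 8+3 = 11,  c = 272−11² = 151
v_rel = (-2, -1),  |v_rel|² = 5;  v_rel·d = (-2)·(-16) + (-1)·(-4) = 36
5·t² − 72·t + 151 = 0  ⇒  m = 36² − 5·151 = 541
m = 541 > 0,  v_rel·d = 36 > 0  ⇒  inside

inside=yes margin=541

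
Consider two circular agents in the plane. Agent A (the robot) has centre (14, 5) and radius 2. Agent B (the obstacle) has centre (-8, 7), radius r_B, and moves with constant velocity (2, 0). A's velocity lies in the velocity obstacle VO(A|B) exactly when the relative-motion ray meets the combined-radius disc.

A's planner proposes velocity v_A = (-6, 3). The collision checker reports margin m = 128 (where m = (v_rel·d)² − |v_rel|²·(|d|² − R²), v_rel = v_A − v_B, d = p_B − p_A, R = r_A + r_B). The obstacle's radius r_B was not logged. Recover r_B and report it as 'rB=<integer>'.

m = 128
d = (-22, 2);  v_rel = (-8, 3),  |v_rel|² = 73
v_rel×d = (-8)·(2) − (3)·(-22) = 50
since m = R²·73 − 50²:  R² = (2500 + 128) / 73 = 36
R = √36 = 6  ⇒  r_B = 6 − 2 = 4

rB=4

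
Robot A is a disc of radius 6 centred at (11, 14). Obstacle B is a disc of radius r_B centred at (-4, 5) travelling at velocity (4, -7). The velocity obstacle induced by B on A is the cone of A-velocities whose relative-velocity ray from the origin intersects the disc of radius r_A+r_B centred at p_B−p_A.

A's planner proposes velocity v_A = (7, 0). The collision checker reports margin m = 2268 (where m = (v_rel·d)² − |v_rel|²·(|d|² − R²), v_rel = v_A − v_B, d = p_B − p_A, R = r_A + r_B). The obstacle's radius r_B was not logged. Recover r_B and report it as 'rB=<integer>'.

m = 2268
d = (-15, -9);  v_rel = (3, 7),  |v_rel|² = 58
v_rel×d = (3)·(-9) − (7)·(-15) = 78
since m = R²·58 − 78²:  R² = (6084 + 2268) / 58 = 144
R = √144 = 12  ⇒  r_B = 12 − 6 = 6

rB=6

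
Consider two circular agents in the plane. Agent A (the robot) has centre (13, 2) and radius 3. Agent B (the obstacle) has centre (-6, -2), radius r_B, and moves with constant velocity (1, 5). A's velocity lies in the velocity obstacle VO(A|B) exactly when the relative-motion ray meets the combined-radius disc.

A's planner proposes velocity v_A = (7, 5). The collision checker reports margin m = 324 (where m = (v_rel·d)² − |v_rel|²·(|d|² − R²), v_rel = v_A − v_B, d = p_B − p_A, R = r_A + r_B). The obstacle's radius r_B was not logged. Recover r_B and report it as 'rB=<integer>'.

m = 324
d = (-19, -4);  v_rel = (6, 0),  |v_rel|² = 36
v_rel×d = (6)·(-4) − (0)·(-19) = -24
since m = R²·36 − (-24)²:  R² = (576 + 324) / 36 = 25
R = √25 = 5  ⇒  r_B = 5 − 3 = 2

rB=2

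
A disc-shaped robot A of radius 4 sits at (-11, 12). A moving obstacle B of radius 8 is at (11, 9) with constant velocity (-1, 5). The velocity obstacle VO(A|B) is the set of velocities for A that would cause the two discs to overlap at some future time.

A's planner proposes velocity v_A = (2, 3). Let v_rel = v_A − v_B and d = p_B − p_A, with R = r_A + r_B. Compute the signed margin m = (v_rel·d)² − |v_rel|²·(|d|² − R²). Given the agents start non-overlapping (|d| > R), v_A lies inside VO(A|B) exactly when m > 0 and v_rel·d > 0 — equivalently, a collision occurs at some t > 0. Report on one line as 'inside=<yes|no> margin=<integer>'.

d = (22, -3),  |d|² = 493;  R = 4+8 = 12,  c = 493−12² = 349
v_rel = (3, -2),  |v_rel|² = 13;  v_rel·d = (3)·(22) + (-2)·(-3) = 72
13·t² − 144·t + 349 = 0  ⇒  m = 72² − 13·349 = 647
m = 647 > 0,  v_rel·d = 72 > 0  ⇒  inside

inside=yes margin=647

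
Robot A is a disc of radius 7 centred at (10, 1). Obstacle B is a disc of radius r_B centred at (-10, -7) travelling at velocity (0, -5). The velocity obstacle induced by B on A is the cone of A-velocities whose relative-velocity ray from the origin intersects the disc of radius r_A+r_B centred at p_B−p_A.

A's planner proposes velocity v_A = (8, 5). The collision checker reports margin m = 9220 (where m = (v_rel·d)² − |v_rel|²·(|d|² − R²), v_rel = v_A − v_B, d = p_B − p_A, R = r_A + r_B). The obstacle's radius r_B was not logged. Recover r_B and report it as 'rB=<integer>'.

m = 9220
d = (-20, -8);  v_rel = (8, 10),  |v_rel|² = 164
v_rel×d = (8)·(-8) − (10)·(-20) = 136
since m = R²·164 − 136²:  R² = (18496 + 9220) / 164 = 169
R = √169 = 13  ⇒  r_B = 13 − 7 = 6

rB=6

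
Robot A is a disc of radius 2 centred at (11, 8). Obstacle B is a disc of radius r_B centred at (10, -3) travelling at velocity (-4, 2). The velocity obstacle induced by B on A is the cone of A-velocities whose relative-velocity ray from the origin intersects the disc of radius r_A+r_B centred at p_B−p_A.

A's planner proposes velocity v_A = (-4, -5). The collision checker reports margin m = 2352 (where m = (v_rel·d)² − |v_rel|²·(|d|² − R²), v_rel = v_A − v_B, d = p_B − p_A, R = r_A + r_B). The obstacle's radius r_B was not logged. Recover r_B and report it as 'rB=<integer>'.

m = 2352
d = (-1, -11);  v_rel = (0, -7),  |v_rel|² = 49
v_rel×d = (0)·(-11) − (-7)·(-1) = -7
since m = R²·49 − (-7)²:  R² = (49 + 2352) / 49 = 49
R = √49 = 7  ⇒  r_B = 7 − 2 = 5

rB=5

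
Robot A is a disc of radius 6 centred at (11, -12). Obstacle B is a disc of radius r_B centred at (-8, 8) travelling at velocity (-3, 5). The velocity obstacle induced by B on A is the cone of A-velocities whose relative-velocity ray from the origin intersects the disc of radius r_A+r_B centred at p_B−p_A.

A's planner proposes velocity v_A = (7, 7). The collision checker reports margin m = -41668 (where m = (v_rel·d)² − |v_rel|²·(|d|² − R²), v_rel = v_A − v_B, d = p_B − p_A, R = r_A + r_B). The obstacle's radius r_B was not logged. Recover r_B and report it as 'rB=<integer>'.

m = -41668
d = (-19, 20);  v_rel = (10, 2),  |v_rel|² = 104
v_rel×d = (10)·(20) − (2)·(-19) = 238
since m = R²·104 − 238²:  R² = (56644 + -41668) / 104 = 144
R = √144 = 12  ⇒  r_B = 12 − 6 = 6

rB=6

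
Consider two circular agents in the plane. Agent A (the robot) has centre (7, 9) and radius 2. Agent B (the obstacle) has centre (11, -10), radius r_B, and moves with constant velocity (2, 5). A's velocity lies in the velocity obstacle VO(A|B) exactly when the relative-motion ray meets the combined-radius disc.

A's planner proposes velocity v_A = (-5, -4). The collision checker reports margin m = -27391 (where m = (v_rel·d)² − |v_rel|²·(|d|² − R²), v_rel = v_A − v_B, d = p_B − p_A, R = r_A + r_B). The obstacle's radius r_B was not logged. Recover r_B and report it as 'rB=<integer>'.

m = -27391
d = (4, -19);  v_rel = (-7, -9),  |v_rel|² = 130
v_rel×d = (-7)·(-19) − (-9)·(4) = 169
since m = R²·130 − 169²:  R² = (28561 + -27391) / 130 = 9
R = √9 = 3  ⇒  r_B = 3 − 2 = 1

rB=1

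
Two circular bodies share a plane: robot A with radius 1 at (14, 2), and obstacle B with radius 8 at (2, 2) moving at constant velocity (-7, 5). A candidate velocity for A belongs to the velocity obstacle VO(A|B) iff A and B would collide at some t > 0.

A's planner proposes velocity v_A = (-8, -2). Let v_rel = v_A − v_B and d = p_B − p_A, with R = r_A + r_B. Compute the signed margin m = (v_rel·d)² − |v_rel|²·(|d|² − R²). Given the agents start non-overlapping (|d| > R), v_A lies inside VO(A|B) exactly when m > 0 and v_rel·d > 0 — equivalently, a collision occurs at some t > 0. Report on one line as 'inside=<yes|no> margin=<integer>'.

d = (-12, 0),  |d|² = 144;  R = 1+8 = 9,  c = 144−9² = 63
v_rel = (-1, -7),  |v_rel|² = 50;  v_rel·d = (-1)·(-12) + (-7)·(0) = 12
50·t² − 24·t + 63 = 0  ⇒  m = 12² − 50·63 = -3006
m = -3006 < 0,  v_rel·d = 12 > 0  ⇒  outside

inside=no margin=-3006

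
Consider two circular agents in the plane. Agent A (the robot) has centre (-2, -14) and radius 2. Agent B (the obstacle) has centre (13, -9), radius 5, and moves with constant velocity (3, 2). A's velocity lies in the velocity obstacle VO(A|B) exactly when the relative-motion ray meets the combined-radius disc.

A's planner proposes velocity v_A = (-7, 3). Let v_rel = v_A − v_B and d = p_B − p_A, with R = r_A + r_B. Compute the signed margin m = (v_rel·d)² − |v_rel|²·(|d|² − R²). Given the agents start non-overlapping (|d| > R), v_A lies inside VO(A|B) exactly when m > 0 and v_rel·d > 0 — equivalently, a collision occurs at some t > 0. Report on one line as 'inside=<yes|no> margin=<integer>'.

d = (15, 5),  |d|² = 250;  R = 2+5 = 7,  c = 250−7² = 201
v_rel = (-10, 1),  |v_rel|² = 101;  v_rel·d = (-10)·(15) + (1)·(5) = -145
101·t² + 290·t + 201 = 0  ⇒  m = (-145)² − 101·201 = 724
m = 724 > 0,  v_rel·d = -145 < 0  ⇒  outside

inside=no margin=724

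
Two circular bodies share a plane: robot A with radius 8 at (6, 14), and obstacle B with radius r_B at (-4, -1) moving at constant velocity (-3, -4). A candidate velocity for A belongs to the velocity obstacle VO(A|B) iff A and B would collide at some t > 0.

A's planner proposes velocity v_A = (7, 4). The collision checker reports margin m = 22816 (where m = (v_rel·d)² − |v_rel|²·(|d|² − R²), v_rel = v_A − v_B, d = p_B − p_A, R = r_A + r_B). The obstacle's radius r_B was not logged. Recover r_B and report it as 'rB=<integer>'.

m = 22816
d = (-10, -15);  v_rel = (10, 8),  |v_rel|² = 164
v_rel×d = (10)·(-15) − (8)·(-10) = -70
since m = R²·164 − (-70)²:  R² = (4900 + 22816) / 164 = 169
R = √169 = 13  ⇒  r_B = 13 − 8 = 5

rB=5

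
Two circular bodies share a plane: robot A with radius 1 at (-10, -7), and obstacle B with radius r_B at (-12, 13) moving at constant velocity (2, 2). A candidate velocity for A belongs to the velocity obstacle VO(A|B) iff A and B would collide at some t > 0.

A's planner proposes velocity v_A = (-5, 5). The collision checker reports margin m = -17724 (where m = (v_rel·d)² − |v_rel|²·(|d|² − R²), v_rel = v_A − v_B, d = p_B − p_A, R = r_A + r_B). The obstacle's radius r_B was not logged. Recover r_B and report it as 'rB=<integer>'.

m = -17724
d = (-2, 20);  v_rel = (-7, 3),  |v_rel|² = 58
v_rel×d = (-7)·(20) − (3)·(-2) = -134
since m = R²·58 − (-134)²:  R² = (17956 + -17724) / 58 = 4
R = √4 = 2  ⇒  r_B = 2 − 1 = 1

rB=1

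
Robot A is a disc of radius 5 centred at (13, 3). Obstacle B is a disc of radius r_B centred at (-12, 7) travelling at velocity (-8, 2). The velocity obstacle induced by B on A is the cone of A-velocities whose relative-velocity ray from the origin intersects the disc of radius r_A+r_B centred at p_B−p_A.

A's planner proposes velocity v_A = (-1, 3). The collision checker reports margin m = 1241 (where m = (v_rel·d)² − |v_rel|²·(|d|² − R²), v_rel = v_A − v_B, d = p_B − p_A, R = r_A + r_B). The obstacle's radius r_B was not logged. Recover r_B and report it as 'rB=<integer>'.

m = 1241
d = (-25, 4);  v_rel = (7, 1),  |v_rel|² = 50
v_rel×d = (7)·(4) − (1)·(-25) = 53
since m = R²·50 − 53²:  R² = (2809 + 1241) / 50 = 81
R = √81 = 9  ⇒  r_B = 9 − 5 = 4

rB=4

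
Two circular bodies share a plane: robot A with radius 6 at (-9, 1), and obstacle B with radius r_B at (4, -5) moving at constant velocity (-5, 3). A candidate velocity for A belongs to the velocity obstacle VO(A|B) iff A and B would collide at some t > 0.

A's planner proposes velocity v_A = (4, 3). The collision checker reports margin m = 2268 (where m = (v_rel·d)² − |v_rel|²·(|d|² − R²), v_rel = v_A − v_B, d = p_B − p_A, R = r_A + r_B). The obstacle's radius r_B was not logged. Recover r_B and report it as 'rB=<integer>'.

m = 2268
d = (13, -6);  v_rel = (9, 0),  |v_rel|² = 81
v_rel×d = (9)·(-6) − (0)·(13) = -54
since m = R²·81 − (-54)²:  R² = (2916 + 2268) / 81 = 64
R = √64 = 8  ⇒  r_B = 8 − 6 = 2

rB=2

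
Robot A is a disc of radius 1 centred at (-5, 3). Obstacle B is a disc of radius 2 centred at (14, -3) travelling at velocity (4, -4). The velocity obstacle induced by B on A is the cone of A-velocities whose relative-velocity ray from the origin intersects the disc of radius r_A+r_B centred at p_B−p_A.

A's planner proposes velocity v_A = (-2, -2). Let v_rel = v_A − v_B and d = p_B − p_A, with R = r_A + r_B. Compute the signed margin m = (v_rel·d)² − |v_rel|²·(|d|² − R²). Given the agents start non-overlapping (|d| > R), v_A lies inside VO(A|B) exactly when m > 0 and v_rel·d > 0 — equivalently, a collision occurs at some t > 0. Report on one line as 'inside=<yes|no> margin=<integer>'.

d = (19, -6),  |d|² = 397;  R = 1+2 = 3,  c = 397−3² = 388
v_rel = (-6, 2),  |v_rel|² = 40;  v_rel·d = (-6)·(19) + (2)·(-6) = -126
40·t² + 252·t + 388 = 0  ⇒  m = (-126)² − 40·388 = 356
m = 356 > 0,  v_rel·d = -126 < 0  ⇒  outside

inside=no margin=356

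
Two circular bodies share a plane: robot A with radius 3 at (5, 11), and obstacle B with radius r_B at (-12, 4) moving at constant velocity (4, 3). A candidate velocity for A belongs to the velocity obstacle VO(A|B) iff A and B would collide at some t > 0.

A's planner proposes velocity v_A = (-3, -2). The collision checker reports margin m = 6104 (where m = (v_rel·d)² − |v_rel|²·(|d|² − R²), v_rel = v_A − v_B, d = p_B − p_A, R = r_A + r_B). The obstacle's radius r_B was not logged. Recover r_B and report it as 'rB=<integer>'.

m = 6104
d = (-17, -7);  v_rel = (-7, -5),  |v_rel|² = 74
v_rel×d = (-7)·(-7) − (-5)·(-17) = -36
since m = R²·74 − (-36)²:  R² = (1296 + 6104) / 74 = 100
R = √100 = 10  ⇒  r_B = 10 − 3 = 7

rB=7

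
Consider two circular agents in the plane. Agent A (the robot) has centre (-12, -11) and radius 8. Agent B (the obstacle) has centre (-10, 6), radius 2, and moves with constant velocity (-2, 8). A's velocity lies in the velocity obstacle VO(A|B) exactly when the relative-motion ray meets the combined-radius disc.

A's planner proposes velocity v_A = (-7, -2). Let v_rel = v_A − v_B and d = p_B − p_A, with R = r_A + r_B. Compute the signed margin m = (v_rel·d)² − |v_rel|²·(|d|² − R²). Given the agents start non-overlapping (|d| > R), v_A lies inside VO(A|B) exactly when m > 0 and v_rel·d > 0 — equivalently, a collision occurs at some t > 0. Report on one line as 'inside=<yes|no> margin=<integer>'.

d = (2, 17),  |d|² = 293;  R = 8+2 = 10,  c = 293−10² = 193
v_rel = (-5, -10),  |v_rel|² = 125;  v_rel·d = (-5)·(2) + (-10)·(17) = -180
125·t² + 360·t + 193 = 0  ⇒  m = (-180)² − 125·193 = 8275
m = 8275 > 0,  v_rel·d = -180 < 0  ⇒  outside

inside=no margin=8275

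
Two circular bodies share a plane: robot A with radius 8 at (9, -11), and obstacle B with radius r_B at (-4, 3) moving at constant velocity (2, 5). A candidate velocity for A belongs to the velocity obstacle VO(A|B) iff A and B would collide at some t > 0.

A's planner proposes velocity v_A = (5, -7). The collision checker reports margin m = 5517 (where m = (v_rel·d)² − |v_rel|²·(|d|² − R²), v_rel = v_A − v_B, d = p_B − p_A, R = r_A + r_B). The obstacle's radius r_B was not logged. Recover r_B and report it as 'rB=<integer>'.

m = 5517
d = (-13, 14);  v_rel = (3, -12),  |v_rel|² = 153
v_rel×d = (3)·(14) − (-12)·(-13) = -114
since m = R²·153 − (-114)²:  R² = (12996 + 5517) / 153 = 121
R = √121 = 11  ⇒  r_B = 11 − 8 = 3

rB=3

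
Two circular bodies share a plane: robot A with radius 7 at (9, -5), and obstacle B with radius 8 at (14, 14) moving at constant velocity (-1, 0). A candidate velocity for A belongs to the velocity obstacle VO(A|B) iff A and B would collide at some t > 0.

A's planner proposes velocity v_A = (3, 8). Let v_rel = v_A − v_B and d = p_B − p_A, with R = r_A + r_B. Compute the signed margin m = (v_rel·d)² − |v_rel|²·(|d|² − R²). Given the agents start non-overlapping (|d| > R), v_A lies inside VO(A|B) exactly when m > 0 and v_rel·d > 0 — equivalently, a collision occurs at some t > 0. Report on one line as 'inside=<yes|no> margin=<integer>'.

d = (5, 19),  |d|² = 386;  R = 7+8 = 15,  c = 386−15² = 161
v_rel = (4, 8),  |v_rel|² = 80;  v_rel·d = (4)·(5) + (8)·(19) = 172
80·t² − 344·t + 161 = 0  ⇒  m = 172² − 80·161 = 16704
m = 16704 > 0,  v_rel·d = 172 > 0  ⇒  inside

inside=yes margin=16704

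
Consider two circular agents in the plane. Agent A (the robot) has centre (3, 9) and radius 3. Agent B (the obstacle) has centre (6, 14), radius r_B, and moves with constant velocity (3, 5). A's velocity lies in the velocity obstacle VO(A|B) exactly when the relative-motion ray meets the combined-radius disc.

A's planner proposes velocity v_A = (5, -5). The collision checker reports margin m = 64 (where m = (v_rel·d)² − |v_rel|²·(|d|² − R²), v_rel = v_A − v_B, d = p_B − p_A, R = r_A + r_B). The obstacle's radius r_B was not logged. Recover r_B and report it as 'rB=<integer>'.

m = 64
d = (3, 5);  v_rel = (2, -10),  |v_rel|² = 104
v_rel×d = (2)·(5) − (-10)·(3) = 40
since m = R²·104 − 40²:  R² = (1600 + 64) / 104 = 16
R = √16 = 4  ⇒  r_B = 4 − 3 = 1

rB=1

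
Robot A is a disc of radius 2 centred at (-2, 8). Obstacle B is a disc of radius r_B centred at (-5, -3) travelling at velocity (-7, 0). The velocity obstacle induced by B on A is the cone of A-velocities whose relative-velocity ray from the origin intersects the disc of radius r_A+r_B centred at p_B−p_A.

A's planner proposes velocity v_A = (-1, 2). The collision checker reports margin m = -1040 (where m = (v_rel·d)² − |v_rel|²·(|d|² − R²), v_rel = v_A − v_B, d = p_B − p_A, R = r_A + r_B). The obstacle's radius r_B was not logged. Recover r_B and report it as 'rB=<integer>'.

m = -1040
d = (-3, -11);  v_rel = (6, 2),  |v_rel|² = 40
v_rel×d = (6)·(-11) − (2)·(-3) = -60
since m = R²·40 − (-60)²:  R² = (3600 + -1040) / 40 = 64
R = √64 = 8  ⇒  r_B = 8 − 2 = 6

rB=6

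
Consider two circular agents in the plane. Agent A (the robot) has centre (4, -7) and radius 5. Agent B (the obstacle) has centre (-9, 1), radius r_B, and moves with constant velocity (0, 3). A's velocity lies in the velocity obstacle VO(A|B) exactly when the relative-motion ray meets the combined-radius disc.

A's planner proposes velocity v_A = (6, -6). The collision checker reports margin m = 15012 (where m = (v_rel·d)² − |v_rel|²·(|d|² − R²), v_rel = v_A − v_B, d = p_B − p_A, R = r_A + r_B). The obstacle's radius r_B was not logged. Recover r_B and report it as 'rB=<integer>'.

m = 15012
d = (-13, 8);  v_rel = (6, -9),  |v_rel|² = 117
v_rel×d = (6)·(8) − (-9)·(-13) = -69
since m = R²·117 − (-69)²:  R² = (4761 + 15012) / 117 = 169
R = √169 = 13  ⇒  r_B = 13 − 5 = 8

rB=8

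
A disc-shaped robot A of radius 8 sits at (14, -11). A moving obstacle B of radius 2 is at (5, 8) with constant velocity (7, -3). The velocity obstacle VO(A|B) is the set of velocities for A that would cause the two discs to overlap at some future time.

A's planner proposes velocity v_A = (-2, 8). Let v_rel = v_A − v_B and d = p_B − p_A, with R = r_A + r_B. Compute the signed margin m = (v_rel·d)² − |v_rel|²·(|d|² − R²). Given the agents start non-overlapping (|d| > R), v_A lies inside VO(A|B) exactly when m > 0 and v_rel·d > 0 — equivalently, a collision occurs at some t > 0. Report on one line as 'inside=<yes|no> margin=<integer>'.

d = (-9, 19),  |d|² = 442;  R = 8+2 = 10,  c = 442−10² = 342
v_rel = (-9, 11),  |v_rel|² = 202;  v_rel·d = (-9)·(-9) + (11)·(19) = 290
202·t² − 580·t + 342 = 0  ⇒  m = 290² − 202·342 = 15016
m = 15016 > 0,  v_rel·d = 290 > 0  ⇒  inside

inside=yes margin=15016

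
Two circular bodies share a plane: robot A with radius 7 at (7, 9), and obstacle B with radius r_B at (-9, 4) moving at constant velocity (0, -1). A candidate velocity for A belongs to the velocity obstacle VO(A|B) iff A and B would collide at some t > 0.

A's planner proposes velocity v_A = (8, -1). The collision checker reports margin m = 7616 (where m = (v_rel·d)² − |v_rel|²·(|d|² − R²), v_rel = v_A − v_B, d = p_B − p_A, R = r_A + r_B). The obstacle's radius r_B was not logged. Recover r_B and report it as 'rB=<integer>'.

m = 7616
d = (-16, -5);  v_rel = (8, 0),  |v_rel|² = 64
v_rel×d = (8)·(-5) − (0)·(-16) = -40
since m = R²·64 − (-40)²:  R² = (1600 + 7616) / 64 = 144
R = √144 = 12  ⇒  r_B = 12 − 7 = 5

rB=5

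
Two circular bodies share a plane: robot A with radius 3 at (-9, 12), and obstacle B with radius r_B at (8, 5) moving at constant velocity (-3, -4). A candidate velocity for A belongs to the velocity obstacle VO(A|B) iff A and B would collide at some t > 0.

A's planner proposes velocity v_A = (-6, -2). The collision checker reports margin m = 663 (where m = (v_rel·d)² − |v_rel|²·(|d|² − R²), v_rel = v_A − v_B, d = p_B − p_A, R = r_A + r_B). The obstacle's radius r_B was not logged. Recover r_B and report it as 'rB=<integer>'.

m = 663
d = (17, -7);  v_rel = (-3, 2),  |v_rel|² = 13
v_rel×d = (-3)·(-7) − (2)·(17) = -13
since m = R²·13 − (-13)²:  R² = (169 + 663) / 13 = 64
R = √64 = 8  ⇒  r_B = 8 − 3 = 5

rB=5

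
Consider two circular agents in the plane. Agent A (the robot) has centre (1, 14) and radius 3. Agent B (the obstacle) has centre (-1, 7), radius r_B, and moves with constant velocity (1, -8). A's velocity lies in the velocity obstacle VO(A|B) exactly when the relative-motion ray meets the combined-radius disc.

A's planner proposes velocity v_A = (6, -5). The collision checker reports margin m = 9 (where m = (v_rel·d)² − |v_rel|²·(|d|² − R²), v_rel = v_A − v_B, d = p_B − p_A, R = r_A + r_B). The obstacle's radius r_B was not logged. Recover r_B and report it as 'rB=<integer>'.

m = 9
d = (-2, -7);  v_rel = (5, 3),  |v_rel|² = 34
v_rel×d = (5)·(-7) − (3)·(-2) = -29
since m = R²·34 − (-29)²:  R² = (841 + 9) / 34 = 25
R = √25 = 5  ⇒  r_B = 5 − 3 = 2

rB=2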